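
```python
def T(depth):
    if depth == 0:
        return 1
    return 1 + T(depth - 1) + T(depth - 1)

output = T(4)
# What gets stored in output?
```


T(4)
= 1 + T(3) + T(3)
= 1 + 2 * T(3)
T(k) = 2^(k+1) - 1
T(0) = 1
T(1) = 3
T(2) = 7
T(3) = 15
T(4) = 31
T(4) = 2^5 - 1 = 31


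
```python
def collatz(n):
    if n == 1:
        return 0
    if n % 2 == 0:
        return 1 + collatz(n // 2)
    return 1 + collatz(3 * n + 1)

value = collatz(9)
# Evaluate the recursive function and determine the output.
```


collatz(9)
9 is odd -> 3*9+1 = 28 -> collatz(28)
28 is even -> collatz(14)
14 is even -> collatz(7)
7 is odd -> 3*7+1 = 22 -> collatz(22)
22 is even -> collatz(11)
11 is odd -> 3*11+1 = 34 -> collatz(34)
34 is even -> collatz(17)
17 is odd -> 3*17+1 = 52 -> collatz(52)
52 is even -> collatz(26)
26 is even -> collatz(13)
13 is odd -> 3*13+1 = 40 -> collatz(40)
40 is even -> collatz(20)
20 is even -> collatz(10)
10 is even -> collatz(5)
5 is odd -> 3*5+1 = 16 -> collatz(16)
16 is even -> collatz(8)
8 is even -> collatz(4)
4 is even -> collatz(2)
2 is even -> collatz(1)
Reached 1 after 19 steps
= 19


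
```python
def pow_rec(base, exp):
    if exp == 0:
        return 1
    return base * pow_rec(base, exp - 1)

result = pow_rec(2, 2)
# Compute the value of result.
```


pow_rec(2, 2)
= 2 * pow_rec(2, 1)
= 2 * 2 * pow_rec(2, 0)
= 2 * 2 * 1
= 4


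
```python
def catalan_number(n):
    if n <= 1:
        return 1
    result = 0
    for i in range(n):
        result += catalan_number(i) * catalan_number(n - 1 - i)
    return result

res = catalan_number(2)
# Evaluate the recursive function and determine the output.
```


catalan_number(2)
= sum of catalan_number(i) * catalan_number(2-1-i) for i in 0..1
  catalan_number(0)*catalan_number(1) = 1*1 = 1
  catalan_number(1)*catalan_number(0) = 1*1 = 1
= 1 + 1
= 2


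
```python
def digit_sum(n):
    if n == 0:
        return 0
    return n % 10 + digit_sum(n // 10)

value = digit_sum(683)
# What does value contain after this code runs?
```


digit_sum(683)
= 3 + digit_sum(68)
= 3 + 8 + digit_sum(6)
= 3 + 8 + 6 + digit_sum(0)
= 3 + 8 + 6 + 0
= 17


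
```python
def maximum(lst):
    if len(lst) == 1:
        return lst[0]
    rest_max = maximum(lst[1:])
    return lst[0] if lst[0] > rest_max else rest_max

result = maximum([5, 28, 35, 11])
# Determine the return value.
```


maximum([5, 28, 35, 11])
= compare 5 with maximum([28, 35, 11])
= compare 28 with maximum([35, 11])
= compare 35 with maximum([11])
Base: maximum([11]) = 11
compare 35 with 11: max = 35
compare 28 with 35: max = 35
compare 5 with 35: max = 35
= 35


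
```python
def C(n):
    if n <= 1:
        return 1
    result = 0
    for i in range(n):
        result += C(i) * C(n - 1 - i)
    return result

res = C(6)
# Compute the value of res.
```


C(6)
= sum of C(i) * C(6-1-i) for i in 0..5
First compute sub-values bottom-up:
  C(0) = 1, C(1) = 1
  C(2) = 1*1 + 1*1 = 2
  C(3) = 1*2 + 1*1 + 2*1 = 5
  C(4) = 1*5 + 1*2 + 2*1 + 5*1 = 14
  C(5) = 1*14 + 1*5 + 2*2 + 5*1 + 14*1 = 42
Now C(6):
  C(0)*C(5) = 1*42 = 42
  C(1)*C(4) = 1*14 = 14
  C(2)*C(3) = 2*5 = 10
  C(3)*C(2) = 5*2 = 10
  C(4)*C(1) = 14*1 = 14
  C(5)*C(0) = 42*1 = 42
= 42 + 14 + 10 + 10 + 14 + 42
= 132


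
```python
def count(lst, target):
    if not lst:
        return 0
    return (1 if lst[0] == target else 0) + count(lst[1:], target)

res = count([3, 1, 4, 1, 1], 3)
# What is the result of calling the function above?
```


count([3, 1, 4, 1, 1], 3)
lst[0]=3 == 3: 1 + count([1, 4, 1, 1], 3)
lst[0]=1 != 3: 0 + count([4, 1, 1], 3)
lst[0]=4 != 3: 0 + count([1, 1], 3)
lst[0]=1 != 3: 0 + count([1], 3)
lst[0]=1 != 3: 0 + count([], 3)
= 1


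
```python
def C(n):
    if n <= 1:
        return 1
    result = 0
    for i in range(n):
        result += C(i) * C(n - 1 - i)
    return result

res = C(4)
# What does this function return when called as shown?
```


C(4)
= sum of C(i) * C(4-1-i) for i in 0..3
First compute sub-values bottom-up:
  C(0) = 1, C(1) = 1
  C(2) = 1*1 + 1*1 = 2
  C(3) = 1*2 + 1*1 + 2*1 = 5
Now C(4):
  C(0)*C(3) = 1*5 = 5
  C(1)*C(2) = 1*2 = 2
  C(2)*C(1) = 2*1 = 2
  C(3)*C(0) = 5*1 = 5
= 5 + 2 + 2 + 5
= 14


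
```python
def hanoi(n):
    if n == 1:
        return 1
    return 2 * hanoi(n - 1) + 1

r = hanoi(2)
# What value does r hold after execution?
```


hanoi(2)
= 2 * hanoi(1) + 1
Now compute bottom-up:
hanoi(1) = 1
hanoi(2) = 2 * 1 + 1 = 3
= 3


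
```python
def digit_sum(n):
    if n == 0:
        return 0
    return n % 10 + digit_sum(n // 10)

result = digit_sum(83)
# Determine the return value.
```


digit_sum(83)
= 3 + digit_sum(8)
= 3 + 8 + digit_sum(0)
= 3 + 8 + 0
= 11


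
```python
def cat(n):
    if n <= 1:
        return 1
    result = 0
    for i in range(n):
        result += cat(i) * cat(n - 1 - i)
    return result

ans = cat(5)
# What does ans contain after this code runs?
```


cat(5)
= sum of cat(i) * cat(5-1-i) for i in 0..4
First compute sub-values bottom-up:
  cat(0) = 1, cat(1) = 1
  cat(2) = 1*1 + 1*1 = 2
  cat(3) = 1*2 + 1*1 + 2*1 = 5
  cat(4) = 1*5 + 1*2 + 2*1 + 5*1 = 14
Now cat(5):
  cat(0)*cat(4) = 1*14 = 14
  cat(1)*cat(3) = 1*5 = 5
  cat(2)*cat(2) = 2*2 = 4
  cat(3)*cat(1) = 5*1 = 5
  cat(4)*cat(0) = 14*1 = 14
= 14 + 5 + 4 + 5 + 14
= 42


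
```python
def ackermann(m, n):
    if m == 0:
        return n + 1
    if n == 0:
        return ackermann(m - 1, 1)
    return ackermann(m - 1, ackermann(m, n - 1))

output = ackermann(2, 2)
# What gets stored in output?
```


ackermann(2, 2)
= ackermann(1, ackermann(2, 1))
First compute ackermann(2, 1) = 5
= ackermann(1, 5)
= 7


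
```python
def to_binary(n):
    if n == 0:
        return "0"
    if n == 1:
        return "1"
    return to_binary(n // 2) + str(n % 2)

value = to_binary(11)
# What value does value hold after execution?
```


to_binary(11)
= to_binary(5) + "1"
= to_binary(2) + "1" + "1"
= to_binary(1) + "0" + "1" + "1"
= "1" + "0" + "1" + "1"
= "1011"


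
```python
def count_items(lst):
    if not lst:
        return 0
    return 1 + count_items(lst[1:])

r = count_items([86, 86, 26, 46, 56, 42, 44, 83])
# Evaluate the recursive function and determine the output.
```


count_items([86, 86, 26, 46, 56, 42, 44, 83])
= 1 + count_items([86, 26, 46, 56, 42, 44, 83])
= 1 + 1 + count_items([26, 46, 56, 42, 44, 83])
= 1 + 1 + 1 + count_items([46, 56, 42, 44, 83])
= 1 + 1 + 1 + 1 + count_items([56, 42, 44, 83])
= 1 + 1 + 1 + 1 + 1 + count_items([42, 44, 83])
= 1 + 1 + 1 + 1 + 1 + 1 + count_items([44, 83])
= 1 + 1 + 1 + 1 + 1 + 1 + 1 + count_items([83])
= 1 + 1 + 1 + 1 + 1 + 1 + 1 + 1 + count_items([])
= 1 + 1 + 1 + 1 + 1 + 1 + 1 + 1 + 0
= 8


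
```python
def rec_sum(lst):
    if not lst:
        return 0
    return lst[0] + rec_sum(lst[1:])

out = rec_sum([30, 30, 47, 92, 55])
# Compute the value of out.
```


rec_sum([30, 30, 47, 92, 55])
= 30 + rec_sum([30, 47, 92, 55])
= 30 + 30 + rec_sum([47, 92, 55])
= 30 + 30 + 47 + rec_sum([92, 55])
= 30 + 30 + 47 + 92 + rec_sum([55])
= 30 + 30 + 47 + 92 + 55 + rec_sum([])
= 30 + 30 + 47 + 92 + 55 + 0
= 254


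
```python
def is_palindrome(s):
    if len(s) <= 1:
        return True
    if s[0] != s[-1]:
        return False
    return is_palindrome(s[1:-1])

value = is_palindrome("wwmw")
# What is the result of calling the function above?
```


is_palindrome("wwmw")
"wwmw": s[0]='w' == s[-1]='w' -> is_palindrome("wm")
"wm": s[0]='w' != s[-1]='m' -> False
= False


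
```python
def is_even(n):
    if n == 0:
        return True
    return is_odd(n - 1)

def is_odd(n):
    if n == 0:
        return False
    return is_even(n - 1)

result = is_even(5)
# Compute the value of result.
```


is_even(5)
= is_odd(4)
= is_even(3)
= is_odd(2)
= is_even(1)
= is_odd(0)
n == 0: return False
= False


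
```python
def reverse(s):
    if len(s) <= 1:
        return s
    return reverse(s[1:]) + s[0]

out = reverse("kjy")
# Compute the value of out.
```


reverse("kjy")
= reverse("jy") + "k"
= reverse("y") + "j" + "k"
= "y" + "j" + "k"
= "yjk"


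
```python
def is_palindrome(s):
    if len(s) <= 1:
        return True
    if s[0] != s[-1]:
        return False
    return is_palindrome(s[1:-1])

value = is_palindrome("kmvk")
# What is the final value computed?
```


is_palindrome("kmvk")
"kmvk": s[0]='k' == s[-1]='k' -> is_palindrome("mv")
"mv": s[0]='m' != s[-1]='v' -> False
= False


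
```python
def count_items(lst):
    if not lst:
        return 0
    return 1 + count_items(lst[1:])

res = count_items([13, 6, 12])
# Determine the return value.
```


count_items([13, 6, 12])
= 1 + count_items([6, 12])
= 1 + 1 + count_items([12])
= 1 + 1 + 1 + count_items([])
= 1 + 1 + 1 + 0
= 3


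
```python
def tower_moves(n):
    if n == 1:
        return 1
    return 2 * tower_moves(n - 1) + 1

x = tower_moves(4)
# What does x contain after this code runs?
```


tower_moves(4)
= 2 * tower_moves(3) + 1
= 2 * (2 * tower_moves(2) + 1) + 1
= 2 * (2 * (2 * tower_moves(1) + 1) + 1) + 1
Now compute bottom-up:
tower_moves(1) = 1
tower_moves(2) = 2 * 1 + 1 = 3
tower_moves(3) = 2 * 3 + 1 = 7
tower_moves(4) = 2 * 7 + 1 = 15
= 15


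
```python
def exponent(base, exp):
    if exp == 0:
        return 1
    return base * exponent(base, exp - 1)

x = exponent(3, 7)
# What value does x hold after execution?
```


exponent(3, 7)
= 3 * exponent(3, 6)
= 3 * 3 * exponent(3, 5)
= 3 * 3 * 3 * exponent(3, 4)
= 3 * 3 * 3 * 3 * exponent(3, 3)
= 3 * 3 * 3 * 3 * 3 * exponent(3, 2)
= 3 * 3 * 3 * 3 * 3 * 3 * exponent(3, 1)
= 3 * 3 * 3 * 3 * 3 * 3 * 3 * exponent(3, 0)
= 3 * 3 * 3 * 3 * 3 * 3 * 3 * 1
= 2187


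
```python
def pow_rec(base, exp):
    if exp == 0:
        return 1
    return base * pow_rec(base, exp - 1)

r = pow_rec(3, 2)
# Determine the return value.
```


pow_rec(3, 2)
= 3 * pow_rec(3, 1)
= 3 * 3 * pow_rec(3, 0)
= 3 * 3 * 1
= 9


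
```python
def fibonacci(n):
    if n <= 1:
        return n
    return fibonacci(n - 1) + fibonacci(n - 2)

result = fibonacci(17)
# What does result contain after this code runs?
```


fibonacci(17)
= fibonacci(16) + fibonacci(15)
= (fibonacci(15) + fibonacci(14)) + fibonacci(15)
Computing bottom-up: fibonacci(0)=0, fibonacci(1)=1, fibonacci(2)=1, fibonacci(3)=2, fibonacci(4)=3, fibonacci(5)=5, fibonacci(6)=8, fibonacci(7)=13, fibonacci(8)=21, fibonacci(9)=34, fibonacci(10)=55, fibonacci(11)=89, fibonacci(12)=144, fibonacci(13)=233, fibonacci(14)=377, fibonacci(15)=610, fibonacci(16)=987, fibonacci(17)=1597
= 1597


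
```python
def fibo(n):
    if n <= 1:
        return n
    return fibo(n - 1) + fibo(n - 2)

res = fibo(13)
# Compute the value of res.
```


fibo(13)
= fibo(12) + fibo(11)
= (fibo(11) + fibo(10)) + fibo(11)
Computing bottom-up: fibo(0)=0, fibo(1)=1, fibo(2)=1, fibo(3)=2, fibo(4)=3, fibo(5)=5, fibo(6)=8, fibo(7)=13, fibo(8)=21, fibo(9)=34, fibo(10)=55, fibo(11)=89, fibo(12)=144, fibo(13)=233
= 233


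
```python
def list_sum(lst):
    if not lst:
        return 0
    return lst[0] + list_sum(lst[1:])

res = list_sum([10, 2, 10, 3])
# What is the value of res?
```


list_sum([10, 2, 10, 3])
= 10 + list_sum([2, 10, 3])
= 10 + 2 + list_sum([10, 3])
= 10 + 2 + 10 + list_sum([3])
= 10 + 2 + 10 + 3 + list_sum([])
= 10 + 2 + 10 + 3 + 0
= 25


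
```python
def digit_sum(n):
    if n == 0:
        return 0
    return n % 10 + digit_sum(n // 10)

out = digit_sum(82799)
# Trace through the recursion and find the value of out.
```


digit_sum(82799)
= 9 + digit_sum(8279)
= 9 + 9 + digit_sum(827)
= 9 + 9 + 7 + digit_sum(82)
= 9 + 9 + 7 + 2 + digit_sum(8)
= 9 + 9 + 7 + 2 + 8 + digit_sum(0)
= 9 + 9 + 7 + 2 + 8 + 0
= 35


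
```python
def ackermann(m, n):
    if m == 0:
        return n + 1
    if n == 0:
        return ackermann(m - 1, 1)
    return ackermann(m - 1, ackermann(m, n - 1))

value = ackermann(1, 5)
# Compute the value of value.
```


ackermann(1, 5)
= ackermann(0, ackermann(1, 4))
First compute ackermann(1, 4) = 6
= ackermann(0, 6)
= 7


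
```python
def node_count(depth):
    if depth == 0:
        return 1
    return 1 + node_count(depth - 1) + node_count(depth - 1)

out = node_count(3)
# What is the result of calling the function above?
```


node_count(3)
= 1 + node_count(2) + node_count(2)
= 1 + 2 * node_count(2)
node_count(k) = 2^(k+1) - 1
node_count(0) = 1
node_count(1) = 3
node_count(2) = 7
node_count(3) = 15
node_count(3) = 2^4 - 1 = 15


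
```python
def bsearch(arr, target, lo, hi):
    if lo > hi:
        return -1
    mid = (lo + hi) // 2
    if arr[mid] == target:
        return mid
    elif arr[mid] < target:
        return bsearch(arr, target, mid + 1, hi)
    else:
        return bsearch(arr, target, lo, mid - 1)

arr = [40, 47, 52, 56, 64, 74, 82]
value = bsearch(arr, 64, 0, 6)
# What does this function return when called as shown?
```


bsearch(arr, 64, 0, 6)
lo=0, hi=6, mid=3, arr[mid]=56
56 < 64, search right half
lo=4, hi=6, mid=5, arr[mid]=74
74 > 64, search left half
lo=4, hi=4, mid=4, arr[mid]=64
arr[4] == 64, found at index 4
= 4


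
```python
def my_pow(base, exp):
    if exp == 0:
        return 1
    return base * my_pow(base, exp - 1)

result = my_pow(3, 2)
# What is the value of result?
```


my_pow(3, 2)
= 3 * my_pow(3, 1)
= 3 * 3 * my_pow(3, 0)
= 3 * 3 * 1
= 9


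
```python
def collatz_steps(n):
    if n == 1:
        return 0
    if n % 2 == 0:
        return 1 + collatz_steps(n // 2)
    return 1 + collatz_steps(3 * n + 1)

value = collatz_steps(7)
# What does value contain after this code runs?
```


collatz_steps(7)
7 is odd -> 3*7+1 = 22 -> collatz_steps(22)
22 is even -> collatz_steps(11)
11 is odd -> 3*11+1 = 34 -> collatz_steps(34)
34 is even -> collatz_steps(17)
17 is odd -> 3*17+1 = 52 -> collatz_steps(52)
52 is even -> collatz_steps(26)
26 is even -> collatz_steps(13)
13 is odd -> 3*13+1 = 40 -> collatz_steps(40)
40 is even -> collatz_steps(20)
20 is even -> collatz_steps(10)
10 is even -> collatz_steps(5)
5 is odd -> 3*5+1 = 16 -> collatz_steps(16)
16 is even -> collatz_steps(8)
8 is even -> collatz_steps(4)
4 is even -> collatz_steps(2)
2 is even -> collatz_steps(1)
Reached 1 after 16 steps
= 16


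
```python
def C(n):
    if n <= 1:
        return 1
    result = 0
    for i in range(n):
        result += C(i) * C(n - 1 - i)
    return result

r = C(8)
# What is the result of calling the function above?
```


C(8)
= sum of C(i) * C(8-1-i) for i in 0..7
First compute sub-values bottom-up:
  C(0) = 1, C(1) = 1
  C(2) = 1*1 + 1*1 = 2
  C(3) = 1*2 + 1*1 + 2*1 = 5
  C(4) = 1*5 + 1*2 + 2*1 + 5*1 = 14
  C(5) = 1*14 + 1*5 + 2*2 + 5*1 + 14*1 = 42
  C(6) = 1*42 + 1*14 + 2*5 + 5*2 + 14*1 + 42*1 = 132
  C(7) = 1*132 + 1*42 + 2*14 + 5*5 + 14*2 + 42*1 + 132*1 = 429
Now C(8):
  C(0)*C(7) = 1*429 = 429
  C(1)*C(6) = 1*132 = 132
  C(2)*C(5) = 2*42 = 84
  C(3)*C(4) = 5*14 = 70
  C(4)*C(3) = 14*5 = 70
  C(5)*C(2) = 42*2 = 84
  C(6)*C(1) = 132*1 = 132
  C(7)*C(0) = 429*1 = 429
= 429 + 132 + 84 + 70 + 70 + 84 + 132 + 429
= 1430


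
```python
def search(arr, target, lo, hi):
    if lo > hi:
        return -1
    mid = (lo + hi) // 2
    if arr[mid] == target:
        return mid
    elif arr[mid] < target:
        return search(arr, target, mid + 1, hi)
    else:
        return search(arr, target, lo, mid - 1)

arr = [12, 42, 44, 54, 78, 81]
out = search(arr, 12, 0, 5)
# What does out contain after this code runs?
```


search(arr, 12, 0, 5)
lo=0, hi=5, mid=2, arr[mid]=44
44 > 12, search left half
lo=0, hi=1, mid=0, arr[mid]=12
arr[0] == 12, found at index 0
= 0


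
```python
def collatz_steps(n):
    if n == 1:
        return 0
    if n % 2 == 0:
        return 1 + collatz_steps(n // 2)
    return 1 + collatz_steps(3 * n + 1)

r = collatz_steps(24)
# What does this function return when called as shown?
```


collatz_steps(24)
24 is even -> collatz_steps(12)
12 is even -> collatz_steps(6)
6 is even -> collatz_steps(3)
3 is odd -> 3*3+1 = 10 -> collatz_steps(10)
10 is even -> collatz_steps(5)
5 is odd -> 3*5+1 = 16 -> collatz_steps(16)
16 is even -> collatz_steps(8)
8 is even -> collatz_steps(4)
4 is even -> collatz_steps(2)
2 is even -> collatz_steps(1)
Reached 1 after 10 steps
= 10


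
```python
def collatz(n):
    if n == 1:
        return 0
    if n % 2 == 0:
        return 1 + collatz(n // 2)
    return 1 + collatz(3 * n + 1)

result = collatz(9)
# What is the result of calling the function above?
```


collatz(9)
9 is odd -> 3*9+1 = 28 -> collatz(28)
28 is even -> collatz(14)
14 is even -> collatz(7)
7 is odd -> 3*7+1 = 22 -> collatz(22)
22 is even -> collatz(11)
11 is odd -> 3*11+1 = 34 -> collatz(34)
34 is even -> collatz(17)
17 is odd -> 3*17+1 = 52 -> collatz(52)
52 is even -> collatz(26)
26 is even -> collatz(13)
13 is odd -> 3*13+1 = 40 -> collatz(40)
40 is even -> collatz(20)
20 is even -> collatz(10)
10 is even -> collatz(5)
5 is odd -> 3*5+1 = 16 -> collatz(16)
16 is even -> collatz(8)
8 is even -> collatz(4)
4 is even -> collatz(2)
2 is even -> collatz(1)
Reached 1 after 19 steps
= 19


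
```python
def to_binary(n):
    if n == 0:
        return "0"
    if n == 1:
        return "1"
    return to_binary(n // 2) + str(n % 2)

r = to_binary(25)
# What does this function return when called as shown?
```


to_binary(25)
= to_binary(12) + "1"
= to_binary(6) + "0" + "1"
= to_binary(3) + "0" + "0" + "1"
= to_binary(1) + "1" + "0" + "0" + "1"
= "1" + "1" + "0" + "0" + "1"
= "11001"


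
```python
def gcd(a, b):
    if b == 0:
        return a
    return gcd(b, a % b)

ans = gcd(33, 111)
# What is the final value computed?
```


gcd(33, 111)
= gcd(111, 33 % 111) = gcd(111, 33)
= gcd(33, 111 % 33) = gcd(33, 12)
= gcd(12, 33 % 12) = gcd(12, 9)
= gcd(9, 12 % 9) = gcd(9, 3)
= gcd(3, 9 % 3) = gcd(3, 0)
b == 0, return a = 3


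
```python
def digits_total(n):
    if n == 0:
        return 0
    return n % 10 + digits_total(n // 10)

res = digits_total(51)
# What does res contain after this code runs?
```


digits_total(51)
= 1 + digits_total(5)
= 1 + 5 + digits_total(0)
= 1 + 5 + 0
= 6


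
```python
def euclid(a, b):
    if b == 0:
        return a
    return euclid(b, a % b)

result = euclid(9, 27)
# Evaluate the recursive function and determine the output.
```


euclid(9, 27)
= euclid(27, 9 % 27) = euclid(27, 9)
= euclid(9, 27 % 9) = euclid(9, 0)
b == 0, return a = 9


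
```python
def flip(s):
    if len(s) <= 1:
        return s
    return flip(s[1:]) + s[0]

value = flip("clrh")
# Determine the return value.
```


flip("clrh")
= flip("lrh") + "c"
= flip("rh") + "l" + "c"
= flip("h") + "r" + "l" + "c"
= "h" + "r" + "l" + "c"
= "hrlc"


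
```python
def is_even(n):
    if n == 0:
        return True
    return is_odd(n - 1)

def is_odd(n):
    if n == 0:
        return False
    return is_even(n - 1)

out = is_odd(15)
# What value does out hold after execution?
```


is_odd(15)
= is_even(14)
= is_odd(13)
= is_even(12)
= is_odd(11)
= is_even(10)
= is_odd(9)
= is_even(8)
= is_odd(7)
= is_even(6)
= is_odd(5)
= is_even(4)
= is_odd(3)
= is_even(2)
= is_odd(1)
= is_even(0)
n == 0: return True
= True


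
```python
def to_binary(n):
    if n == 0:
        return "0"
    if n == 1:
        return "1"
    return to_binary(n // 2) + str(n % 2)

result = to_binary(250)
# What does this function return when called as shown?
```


to_binary(250)
= to_binary(125) + "0"
= to_binary(62) + "1" + "0"
= to_binary(31) + "0" + "1" + "0"
= to_binary(15) + "1" + "0" + "1" + "0"
= to_binary(7) + "1" + "1" + "0" + "1" + "0"
= to_binary(3) + "1" + "1" + "1" + "0" + "1" + "0"
= to_binary(1) + "1" + "1" + "1" + "1" + "0" + "1" + "0"
= "1" + "1" + "1" + "1" + "1" + "0" + "1" + "0"
= "11111010"


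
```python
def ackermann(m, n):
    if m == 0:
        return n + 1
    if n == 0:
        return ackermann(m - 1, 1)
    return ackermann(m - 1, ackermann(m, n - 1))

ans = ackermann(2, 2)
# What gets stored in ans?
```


ackermann(2, 2)
= ackermann(1, ackermann(2, 1))
First compute ackermann(2, 1) = 5
= ackermann(1, 5)
= 7


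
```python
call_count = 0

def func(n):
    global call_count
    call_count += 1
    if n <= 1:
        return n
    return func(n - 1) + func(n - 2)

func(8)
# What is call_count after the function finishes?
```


func(8) calls func(7) and func(6); each non-base call branches into two more.
Let C(k) = total number of calls made by func(k), including the call to func(k) itself.
Base cases: C(0) = 1, C(1) = 1
Recurrence: C(k) = 1 + C(k-1) + C(k-2)
  C(2) = 1 + C(1) + C(0) = 1 + 1 + 1 = 3
  C(3) = 1 + C(2) + C(1) = 1 + 3 + 1 = 5
  C(4) = 1 + C(3) + C(2) = 1 + 5 + 3 = 9
  C(5) = 1 + C(4) + C(3) = 1 + 9 + 5 = 15
  C(6) = 1 + C(5) + C(4) = 1 + 15 + 9 = 25
  C(7) = 1 + C(6) + C(5) = 1 + 25 + 15 = 41
  C(8) = 1 + C(7) + C(6) = 1 + 41 + 25 = 67
Total calls = C(8) = 67


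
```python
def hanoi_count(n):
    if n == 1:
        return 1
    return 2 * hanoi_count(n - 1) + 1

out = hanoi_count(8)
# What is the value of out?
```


hanoi_count(8)
= 2 * hanoi_count(7) + 1
= 2 * (2 * hanoi_count(6) + 1) + 1
= 2 * (2 * (2 * hanoi_count(5) + 1) + 1) + 1
= 2 * (2 * (2 * (2 * hanoi_count(4) + 1) + 1) + 1) + 1
= 2 * (2 * (2 * (2 * (2 * hanoi_count(3) + 1) + 1) + 1) + 1) + 1
= 2 * (2 * (2 * (2 * (2 * (2 * hanoi_count(2) + 1) + 1) + 1) + 1) + 1) + 1
= 2 * (2 * (2 * (2 * (2 * (2 * (2 * hanoi_count(1) + 1) + 1) + 1) + 1) + 1) + 1) + 1
Now compute bottom-up:
hanoi_count(1) = 1
hanoi_count(2) = 2 * 1 + 1 = 3
hanoi_count(3) = 2 * 3 + 1 = 7
hanoi_count(4) = 2 * 7 + 1 = 15
hanoi_count(5) = 2 * 15 + 1 = 31
hanoi_count(6) = 2 * 31 + 1 = 63
hanoi_count(7) = 2 * 63 + 1 = 127
hanoi_count(8) = 2 * 127 + 1 = 255
= 255


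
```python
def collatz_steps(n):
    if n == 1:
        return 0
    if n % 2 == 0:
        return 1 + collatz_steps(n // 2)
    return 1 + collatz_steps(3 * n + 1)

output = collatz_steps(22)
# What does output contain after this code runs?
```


collatz_steps(22)
22 is even -> collatz_steps(11)
11 is odd -> 3*11+1 = 34 -> collatz_steps(34)
34 is even -> collatz_steps(17)
17 is odd -> 3*17+1 = 52 -> collatz_steps(52)
52 is even -> collatz_steps(26)
26 is even -> collatz_steps(13)
13 is odd -> 3*13+1 = 40 -> collatz_steps(40)
40 is even -> collatz_steps(20)
20 is even -> collatz_steps(10)
10 is even -> collatz_steps(5)
5 is odd -> 3*5+1 = 16 -> collatz_steps(16)
16 is even -> collatz_steps(8)
8 is even -> collatz_steps(4)
4 is even -> collatz_steps(2)
2 is even -> collatz_steps(1)
Reached 1 after 15 steps
= 15


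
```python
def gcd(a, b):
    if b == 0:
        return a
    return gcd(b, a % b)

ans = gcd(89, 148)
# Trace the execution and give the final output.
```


gcd(89, 148)
= gcd(148, 89 % 148) = gcd(148, 89)
= gcd(89, 148 % 89) = gcd(89, 59)
= gcd(59, 89 % 59) = gcd(59, 30)
= gcd(30, 59 % 30) = gcd(30, 29)
= gcd(29, 30 % 29) = gcd(29, 1)
= gcd(1, 29 % 1) = gcd(1, 0)
b == 0, return a = 1


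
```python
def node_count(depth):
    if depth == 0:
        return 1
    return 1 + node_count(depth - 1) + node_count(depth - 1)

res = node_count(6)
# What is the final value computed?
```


node_count(6)
= 1 + node_count(5) + node_count(5)
= 1 + 2 * node_count(5)
node_count(k) = 2^(k+1) - 1
node_count(0) = 1
node_count(1) = 3
node_count(2) = 7
node_count(3) = 15
node_count(4) = 31
node_count(6) = 2^7 - 1 = 127


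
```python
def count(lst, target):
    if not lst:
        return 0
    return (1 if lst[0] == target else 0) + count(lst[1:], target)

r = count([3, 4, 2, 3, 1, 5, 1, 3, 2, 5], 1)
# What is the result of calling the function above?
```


count([3, 4, 2, 3, 1, 5, 1, 3, 2, 5], 1)
lst[0]=3 != 1: 0 + count([4, 2, 3, 1, 5, 1, 3, 2, 5], 1)
lst[0]=4 != 1: 0 + count([2, 3, 1, 5, 1, 3, 2, 5], 1)
lst[0]=2 != 1: 0 + count([3, 1, 5, 1, 3, 2, 5], 1)
lst[0]=3 != 1: 0 + count([1, 5, 1, 3, 2, 5], 1)
lst[0]=1 == 1: 1 + count([5, 1, 3, 2, 5], 1)
lst[0]=5 != 1: 0 + count([1, 3, 2, 5], 1)
lst[0]=1 == 1: 1 + count([3, 2, 5], 1)
lst[0]=3 != 1: 0 + count([2, 5], 1)
lst[0]=2 != 1: 0 + count([5], 1)
lst[0]=5 != 1: 0 + count([], 1)
= 2


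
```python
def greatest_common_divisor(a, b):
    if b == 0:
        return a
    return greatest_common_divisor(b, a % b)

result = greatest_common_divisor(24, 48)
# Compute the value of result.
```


greatest_common_divisor(24, 48)
= greatest_common_divisor(48, 24 % 48) = greatest_common_divisor(48, 24)
= greatest_common_divisor(24, 48 % 24) = greatest_common_divisor(24, 0)
b == 0, return a = 24


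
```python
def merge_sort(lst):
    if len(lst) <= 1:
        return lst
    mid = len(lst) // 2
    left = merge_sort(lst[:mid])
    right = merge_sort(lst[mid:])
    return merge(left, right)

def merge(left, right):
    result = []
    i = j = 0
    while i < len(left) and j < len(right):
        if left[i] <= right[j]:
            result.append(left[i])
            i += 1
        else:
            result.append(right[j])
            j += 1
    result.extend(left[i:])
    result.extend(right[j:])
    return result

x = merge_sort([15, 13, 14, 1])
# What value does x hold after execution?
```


merge_sort([15, 13, 14, 1])
Split into [15, 13] and [14, 1]
Left sorted: [13, 15]
Right sorted: [1, 14]
Merge [13, 15] and [1, 14]
= [1, 13, 14, 15]


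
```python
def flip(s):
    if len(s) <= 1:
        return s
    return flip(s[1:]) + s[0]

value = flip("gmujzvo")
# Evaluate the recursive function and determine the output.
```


flip("gmujzvo")
= flip("mujzvo") + "g"
= flip("ujzvo") + "m" + "g"
= flip("jzvo") + "u" + "m" + "g"
= flip("zvo") + "j" + "u" + "m" + "g"
= flip("vo") + "z" + "j" + "u" + "m" + "g"
= flip("o") + "v" + "z" + "j" + "u" + "m" + "g"
= "o" + "v" + "z" + "j" + "u" + "m" + "g"
= "ovzjumg"


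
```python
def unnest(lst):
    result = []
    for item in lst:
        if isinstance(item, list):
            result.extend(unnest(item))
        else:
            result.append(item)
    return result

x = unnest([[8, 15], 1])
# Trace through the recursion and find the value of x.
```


unnest([[8, 15], 1])
Processing each element:
  [8, 15] is a list -> unnest recursively -> [8, 15]
  1 is not a list -> append 1
= [8, 15, 1]


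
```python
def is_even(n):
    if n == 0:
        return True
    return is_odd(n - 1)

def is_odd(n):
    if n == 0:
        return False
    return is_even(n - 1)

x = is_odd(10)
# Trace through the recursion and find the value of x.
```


is_odd(10)
= is_even(9)
= is_odd(8)
= is_even(7)
= is_odd(6)
= is_even(5)
= is_odd(4)
= is_even(3)
= is_odd(2)
= is_even(1)
= is_odd(0)
n == 0: return False
= False


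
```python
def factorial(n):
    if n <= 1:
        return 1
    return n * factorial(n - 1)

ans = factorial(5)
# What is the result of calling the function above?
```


factorial(5)
= 5 * factorial(4)
= 5 * 4 * factorial(3)
= 5 * 4 * 3 * factorial(2)
= 5 * 4 * 3 * 2 * factorial(1)
= 5 * 4 * 3 * 2 * 1
= 120


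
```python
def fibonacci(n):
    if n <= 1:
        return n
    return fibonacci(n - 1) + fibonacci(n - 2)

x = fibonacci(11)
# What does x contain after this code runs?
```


fibonacci(11)
= fibonacci(10) + fibonacci(9)
= (fibonacci(9) + fibonacci(8)) + fibonacci(9)
Computing bottom-up: fibonacci(0)=0, fibonacci(1)=1, fibonacci(2)=1, fibonacci(3)=2, fibonacci(4)=3, fibonacci(5)=5, fibonacci(6)=8, fibonacci(7)=13, fibonacci(8)=21, fibonacci(9)=34, fibonacci(10)=55, fibonacci(11)=89
= 89


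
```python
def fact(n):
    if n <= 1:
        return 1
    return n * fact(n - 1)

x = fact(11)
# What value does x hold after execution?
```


fact(11)
= 11 * fact(10)
= 11 * 10 * fact(9)
= 11 * 10 * 9 * fact(8)
= 11 * 10 * 9 * 8 * fact(7)
= 11 * 10 * 9 * 8 * 7 * fact(6)
= 11 * 10 * 9 * 8 * 7 * 6 * fact(5)
= 11 * 10 * 9 * 8 * 7 * 6 * 5 * fact(4)
= 11 * 10 * 9 * 8 * 7 * 6 * 5 * 4 * fact(3)
= 11 * 10 * 9 * 8 * 7 * 6 * 5 * 4 * 3 * fact(2)
= 11 * 10 * 9 * 8 * 7 * 6 * 5 * 4 * 3 * 2 * fact(1)
= 11 * 10 * 9 * 8 * 7 * 6 * 5 * 4 * 3 * 2 * 1
= 39916800


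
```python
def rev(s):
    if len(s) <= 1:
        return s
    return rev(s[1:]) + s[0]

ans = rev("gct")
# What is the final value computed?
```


rev("gct")
= rev("ct") + "g"
= rev("t") + "c" + "g"
= "t" + "c" + "g"
= "tcg"


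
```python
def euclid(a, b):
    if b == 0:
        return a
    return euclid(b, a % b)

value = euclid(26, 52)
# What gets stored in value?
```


euclid(26, 52)
= euclid(52, 26 % 52) = euclid(52, 26)
= euclid(26, 52 % 26) = euclid(26, 0)
b == 0, return a = 26


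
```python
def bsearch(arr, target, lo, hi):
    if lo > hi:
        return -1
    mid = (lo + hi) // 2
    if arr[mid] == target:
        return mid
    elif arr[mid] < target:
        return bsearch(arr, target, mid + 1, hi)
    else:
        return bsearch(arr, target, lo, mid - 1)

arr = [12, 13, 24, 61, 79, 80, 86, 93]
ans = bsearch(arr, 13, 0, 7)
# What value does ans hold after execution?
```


bsearch(arr, 13, 0, 7)
lo=0, hi=7, mid=3, arr[mid]=61
61 > 13, search left half
lo=0, hi=2, mid=1, arr[mid]=13
arr[1] == 13, found at index 1
= 1


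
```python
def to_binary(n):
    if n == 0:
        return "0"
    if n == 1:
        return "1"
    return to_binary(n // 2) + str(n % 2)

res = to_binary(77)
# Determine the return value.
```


to_binary(77)
= to_binary(38) + "1"
= to_binary(19) + "0" + "1"
= to_binary(9) + "1" + "0" + "1"
= to_binary(4) + "1" + "1" + "0" + "1"
= to_binary(2) + "0" + "1" + "1" + "0" + "1"
= to_binary(1) + "0" + "0" + "1" + "1" + "0" + "1"
= "1" + "0" + "0" + "1" + "1" + "0" + "1"
= "1001101"


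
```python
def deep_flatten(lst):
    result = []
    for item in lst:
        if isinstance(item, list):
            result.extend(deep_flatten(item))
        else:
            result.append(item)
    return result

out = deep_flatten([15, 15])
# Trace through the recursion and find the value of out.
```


deep_flatten([15, 15])
Processing each element:
  15 is not a list -> append 15
  15 is not a list -> append 15
= [15, 15]


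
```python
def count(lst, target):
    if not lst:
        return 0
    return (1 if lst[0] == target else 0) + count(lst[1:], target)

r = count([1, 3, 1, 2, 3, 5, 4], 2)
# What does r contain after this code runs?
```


count([1, 3, 1, 2, 3, 5, 4], 2)
lst[0]=1 != 2: 0 + count([3, 1, 2, 3, 5, 4], 2)
lst[0]=3 != 2: 0 + count([1, 2, 3, 5, 4], 2)
lst[0]=1 != 2: 0 + count([2, 3, 5, 4], 2)
lst[0]=2 == 2: 1 + count([3, 5, 4], 2)
lst[0]=3 != 2: 0 + count([5, 4], 2)
lst[0]=5 != 2: 0 + count([4], 2)
lst[0]=4 != 2: 0 + count([], 2)
= 1


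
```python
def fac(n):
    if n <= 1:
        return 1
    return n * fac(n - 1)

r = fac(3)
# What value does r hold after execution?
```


fac(3)
= 3 * fac(2)
= 3 * 2 * fac(1)
= 3 * 2 * 1
= 6


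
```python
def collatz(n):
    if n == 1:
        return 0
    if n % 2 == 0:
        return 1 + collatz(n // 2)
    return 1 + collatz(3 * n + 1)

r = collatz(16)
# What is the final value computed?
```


collatz(16)
16 is even -> collatz(8)
8 is even -> collatz(4)
4 is even -> collatz(2)
2 is even -> collatz(1)
Reached 1 after 4 steps
= 4


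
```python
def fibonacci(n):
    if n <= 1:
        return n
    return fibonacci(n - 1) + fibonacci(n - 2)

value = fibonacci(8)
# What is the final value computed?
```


fibonacci(8)
= fibonacci(7) + fibonacci(6)
= (fibonacci(6) + fibonacci(5)) + fibonacci(6)
Computing bottom-up: fibonacci(0)=0, fibonacci(1)=1, fibonacci(2)=1, fibonacci(3)=2, fibonacci(4)=3, fibonacci(5)=5, fibonacci(6)=8, fibonacci(7)=13, fibonacci(8)=21
= 21


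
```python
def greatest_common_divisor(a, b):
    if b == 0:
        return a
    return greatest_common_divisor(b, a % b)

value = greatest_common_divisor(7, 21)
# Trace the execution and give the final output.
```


greatest_common_divisor(7, 21)
= greatest_common_divisor(21, 7 % 21) = greatest_common_divisor(21, 7)
= greatest_common_divisor(7, 21 % 7) = greatest_common_divisor(7, 0)
b == 0, return a = 7


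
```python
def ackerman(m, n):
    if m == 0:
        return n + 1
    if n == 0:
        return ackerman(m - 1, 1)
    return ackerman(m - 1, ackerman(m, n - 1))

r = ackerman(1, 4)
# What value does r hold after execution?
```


ackerman(1, 4)
= ackerman(0, ackerman(1, 3))
First compute ackerman(1, 3) = 5
= ackerman(0, 5)
= 6


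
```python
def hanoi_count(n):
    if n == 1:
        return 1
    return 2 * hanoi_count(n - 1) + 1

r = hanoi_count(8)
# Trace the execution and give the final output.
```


hanoi_count(8)
= 2 * hanoi_count(7) + 1
= 2 * (2 * hanoi_count(6) + 1) + 1
= 2 * (2 * (2 * hanoi_count(5) + 1) + 1) + 1
= 2 * (2 * (2 * (2 * hanoi_count(4) + 1) + 1) + 1) + 1
= 2 * (2 * (2 * (2 * (2 * hanoi_count(3) + 1) + 1) + 1) + 1) + 1
= 2 * (2 * (2 * (2 * (2 * (2 * hanoi_count(2) + 1) + 1) + 1) + 1) + 1) + 1
= 2 * (2 * (2 * (2 * (2 * (2 * (2 * hanoi_count(1) + 1) + 1) + 1) + 1) + 1) + 1) + 1
Now compute bottom-up:
hanoi_count(1) = 1
hanoi_count(2) = 2 * 1 + 1 = 3
hanoi_count(3) = 2 * 3 + 1 = 7
hanoi_count(4) = 2 * 7 + 1 = 15
hanoi_count(5) = 2 * 15 + 1 = 31
hanoi_count(6) = 2 * 31 + 1 = 63
hanoi_count(7) = 2 * 63 + 1 = 127
hanoi_count(8) = 2 * 127 + 1 = 255
= 255


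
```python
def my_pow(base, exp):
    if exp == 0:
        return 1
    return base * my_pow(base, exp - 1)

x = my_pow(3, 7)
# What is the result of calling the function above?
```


my_pow(3, 7)
= 3 * my_pow(3, 6)
= 3 * 3 * my_pow(3, 5)
= 3 * 3 * 3 * my_pow(3, 4)
= 3 * 3 * 3 * 3 * my_pow(3, 3)
= 3 * 3 * 3 * 3 * 3 * my_pow(3, 2)
= 3 * 3 * 3 * 3 * 3 * 3 * my_pow(3, 1)
= 3 * 3 * 3 * 3 * 3 * 3 * 3 * my_pow(3, 0)
= 3 * 3 * 3 * 3 * 3 * 3 * 3 * 1
= 2187


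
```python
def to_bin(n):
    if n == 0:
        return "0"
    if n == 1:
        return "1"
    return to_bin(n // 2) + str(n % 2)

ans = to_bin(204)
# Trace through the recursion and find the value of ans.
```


to_bin(204)
= to_bin(102) + "0"
= to_bin(51) + "0" + "0"
= to_bin(25) + "1" + "0" + "0"
= to_bin(12) + "1" + "1" + "0" + "0"
= to_bin(6) + "0" + "1" + "1" + "0" + "0"
= to_bin(3) + "0" + "0" + "1" + "1" + "0" + "0"
= to_bin(1) + "1" + "0" + "0" + "1" + "1" + "0" + "0"
= "1" + "1" + "0" + "0" + "1" + "1" + "0" + "0"
= "11001100"


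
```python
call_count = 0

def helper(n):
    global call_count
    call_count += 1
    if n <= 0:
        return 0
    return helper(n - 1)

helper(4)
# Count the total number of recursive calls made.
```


helper(4) calls helper(3) calls ... calls helper(0)
Total calls: 4 + 1 (for base case) = 5


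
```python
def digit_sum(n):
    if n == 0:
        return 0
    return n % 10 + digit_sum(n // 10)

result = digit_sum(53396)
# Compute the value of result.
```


digit_sum(53396)
= 6 + digit_sum(5339)
= 6 + 9 + digit_sum(533)
= 6 + 9 + 3 + digit_sum(53)
= 6 + 9 + 3 + 3 + digit_sum(5)
= 6 + 9 + 3 + 3 + 5 + digit_sum(0)
= 6 + 9 + 3 + 3 + 5 + 0
= 26


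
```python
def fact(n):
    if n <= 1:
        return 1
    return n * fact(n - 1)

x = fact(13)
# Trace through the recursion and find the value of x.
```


fact(13)
= 13 * fact(12)
= 13 * 12 * fact(11)
= 13 * 12 * 11 * fact(10)
= 13 * 12 * 11 * 10 * fact(9)
= 13 * 12 * 11 * 10 * 9 * fact(8)
= 13 * 12 * 11 * 10 * 9 * 8 * fact(7)
= 13 * 12 * 11 * 10 * 9 * 8 * 7 * fact(6)
= 13 * 12 * 11 * 10 * 9 * 8 * 7 * 6 * fact(5)
= 13 * 12 * 11 * 10 * 9 * 8 * 7 * 6 * 5 * fact(4)
= 13 * 12 * 11 * 10 * 9 * 8 * 7 * 6 * 5 * 4 * fact(3)
= 13 * 12 * 11 * 10 * 9 * 8 * 7 * 6 * 5 * 4 * 3 * fact(2)
= 13 * 12 * 11 * 10 * 9 * 8 * 7 * 6 * 5 * 4 * 3 * 2 * fact(1)
= 13 * 12 * 11 * 10 * 9 * 8 * 7 * 6 * 5 * 4 * 3 * 2 * 1
= 6227020800


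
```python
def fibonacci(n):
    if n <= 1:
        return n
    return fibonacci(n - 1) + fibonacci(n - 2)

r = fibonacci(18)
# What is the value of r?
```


fibonacci(18)
= fibonacci(17) + fibonacci(16)
= (fibonacci(16) + fibonacci(15)) + fibonacci(16)
Computing bottom-up: fibonacci(0)=0, fibonacci(1)=1, fibonacci(2)=1, fibonacci(3)=2, fibonacci(4)=3, fibonacci(5)=5, fibonacci(6)=8, fibonacci(7)=13, fibonacci(8)=21, fibonacci(9)=34, fibonacci(10)=55, fibonacci(11)=89, fibonacci(12)=144, fibonacci(13)=233, fibonacci(14)=377, fibonacci(15)=610, fibonacci(16)=987, fibonacci(17)=1597, fibonacci(18)=2584
= 2584


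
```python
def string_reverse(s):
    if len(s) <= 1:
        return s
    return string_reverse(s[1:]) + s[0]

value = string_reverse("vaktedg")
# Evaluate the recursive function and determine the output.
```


string_reverse("vaktedg")
= string_reverse("aktedg") + "v"
= string_reverse("ktedg") + "a" + "v"
= string_reverse("tedg") + "k" + "a" + "v"
= string_reverse("edg") + "t" + "k" + "a" + "v"
= string_reverse("dg") + "e" + "t" + "k" + "a" + "v"
= string_reverse("g") + "d" + "e" + "t" + "k" + "a" + "v"
= "g" + "d" + "e" + "t" + "k" + "a" + "v"
= "gdetkav"


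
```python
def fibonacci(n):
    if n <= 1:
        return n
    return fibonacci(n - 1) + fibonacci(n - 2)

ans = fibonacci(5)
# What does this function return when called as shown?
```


fibonacci(5)
= fibonacci(4) + fibonacci(3)
= (fibonacci(3) + fibonacci(2)) + fibonacci(3)
Computing bottom-up: fibonacci(0)=0, fibonacci(1)=1, fibonacci(2)=1, fibonacci(3)=2, fibonacci(4)=3, fibonacci(5)=5
= 5


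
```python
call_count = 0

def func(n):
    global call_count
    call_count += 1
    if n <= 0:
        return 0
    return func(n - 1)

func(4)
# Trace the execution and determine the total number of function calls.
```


func(4) calls func(3) calls ... calls func(0)
Total calls: 4 + 1 (for base case) = 5


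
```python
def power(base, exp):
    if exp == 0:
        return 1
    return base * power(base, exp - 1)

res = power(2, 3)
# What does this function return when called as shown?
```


power(2, 3)
= 2 * power(2, 2)
= 2 * 2 * power(2, 1)
= 2 * 2 * 2 * power(2, 0)
= 2 * 2 * 2 * 1
= 8


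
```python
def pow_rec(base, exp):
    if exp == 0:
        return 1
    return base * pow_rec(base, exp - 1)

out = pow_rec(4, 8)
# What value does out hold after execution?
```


pow_rec(4, 8)
= 4 * pow_rec(4, 7)
= 4 * 4 * pow_rec(4, 6)
= 4 * 4 * 4 * pow_rec(4, 5)
= 4 * 4 * 4 * 4 * pow_rec(4, 4)
= 4 * 4 * 4 * 4 * 4 * pow_rec(4, 3)
= 4 * 4 * 4 * 4 * 4 * 4 * pow_rec(4, 2)
= 4 * 4 * 4 * 4 * 4 * 4 * 4 * pow_rec(4, 1)
= 4 * 4 * 4 * 4 * 4 * 4 * 4 * 4 * pow_rec(4, 0)
= 4 * 4 * 4 * 4 * 4 * 4 * 4 * 4 * 1
= 65536


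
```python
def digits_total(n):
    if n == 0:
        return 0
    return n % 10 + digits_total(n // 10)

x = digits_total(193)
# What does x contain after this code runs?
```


digits_total(193)
= 3 + digits_total(19)
= 3 + 9 + digits_total(1)
= 3 + 9 + 1 + digits_total(0)
= 3 + 9 + 1 + 0
= 13


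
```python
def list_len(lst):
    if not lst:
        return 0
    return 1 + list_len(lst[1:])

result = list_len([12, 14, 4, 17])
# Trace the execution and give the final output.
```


list_len([12, 14, 4, 17])
= 1 + list_len([14, 4, 17])
= 1 + 1 + list_len([4, 17])
= 1 + 1 + 1 + list_len([17])
= 1 + 1 + 1 + 1 + list_len([])
= 1 + 1 + 1 + 1 + 0
= 4


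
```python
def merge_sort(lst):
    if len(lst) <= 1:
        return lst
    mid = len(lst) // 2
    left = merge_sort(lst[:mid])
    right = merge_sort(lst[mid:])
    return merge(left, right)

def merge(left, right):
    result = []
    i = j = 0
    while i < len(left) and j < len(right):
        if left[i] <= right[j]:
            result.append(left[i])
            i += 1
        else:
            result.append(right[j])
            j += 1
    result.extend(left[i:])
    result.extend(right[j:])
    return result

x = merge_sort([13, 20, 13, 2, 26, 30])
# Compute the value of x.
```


merge_sort([13, 20, 13, 2, 26, 30])
Split into [13, 20, 13] and [2, 26, 30]
Left sorted: [13, 13, 20]
Right sorted: [2, 26, 30]
Merge [13, 13, 20] and [2, 26, 30]
= [2, 13, 13, 20, 26, 30]


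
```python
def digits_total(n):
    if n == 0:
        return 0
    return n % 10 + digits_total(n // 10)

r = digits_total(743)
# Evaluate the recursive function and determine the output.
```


digits_total(743)
= 3 + digits_total(74)
= 3 + 4 + digits_total(7)
= 3 + 4 + 7 + digits_total(0)
= 3 + 4 + 7 + 0
= 14


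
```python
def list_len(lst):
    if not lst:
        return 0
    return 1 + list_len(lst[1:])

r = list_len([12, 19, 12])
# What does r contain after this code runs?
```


list_len([12, 19, 12])
= 1 + list_len([19, 12])
= 1 + 1 + list_len([12])
= 1 + 1 + 1 + list_len([])
= 1 + 1 + 1 + 0
= 3
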